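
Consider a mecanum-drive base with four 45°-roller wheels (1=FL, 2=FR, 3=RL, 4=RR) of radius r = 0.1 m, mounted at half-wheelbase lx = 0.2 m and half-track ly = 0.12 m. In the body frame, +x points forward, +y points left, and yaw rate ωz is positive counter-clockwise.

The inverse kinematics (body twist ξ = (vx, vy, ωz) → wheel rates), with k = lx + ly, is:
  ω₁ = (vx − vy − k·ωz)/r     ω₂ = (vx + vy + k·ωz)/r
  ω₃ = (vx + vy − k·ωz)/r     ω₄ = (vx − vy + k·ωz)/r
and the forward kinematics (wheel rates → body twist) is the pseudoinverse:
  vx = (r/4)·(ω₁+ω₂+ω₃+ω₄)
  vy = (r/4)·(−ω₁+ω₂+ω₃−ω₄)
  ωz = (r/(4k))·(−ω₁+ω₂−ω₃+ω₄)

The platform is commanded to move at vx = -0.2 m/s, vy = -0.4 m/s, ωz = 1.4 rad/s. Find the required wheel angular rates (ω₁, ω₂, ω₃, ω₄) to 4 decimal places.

k = lx + ly = 0.2 + 0.12 = 0.3200;  k·ωz = 0.3200·1.4 = 0.4480
ω₁ (FL) = (vx − vy − k·ωz)/r = -0.2480/0.1 = -2.4800
ω₂ (FR) = (vx + vy + k·ωz)/r = -0.1520/0.1 = -1.5200
ω₃ (RL) = (vx + vy − k·ωz)/r = -1.0480/0.1 = -10.4800
ω₄ (RR) = (vx − vy + k·ωz)/r = 0.6480/0.1 = 6.4800

(-2.4800, -1.5200, -10.4800, 6.4800)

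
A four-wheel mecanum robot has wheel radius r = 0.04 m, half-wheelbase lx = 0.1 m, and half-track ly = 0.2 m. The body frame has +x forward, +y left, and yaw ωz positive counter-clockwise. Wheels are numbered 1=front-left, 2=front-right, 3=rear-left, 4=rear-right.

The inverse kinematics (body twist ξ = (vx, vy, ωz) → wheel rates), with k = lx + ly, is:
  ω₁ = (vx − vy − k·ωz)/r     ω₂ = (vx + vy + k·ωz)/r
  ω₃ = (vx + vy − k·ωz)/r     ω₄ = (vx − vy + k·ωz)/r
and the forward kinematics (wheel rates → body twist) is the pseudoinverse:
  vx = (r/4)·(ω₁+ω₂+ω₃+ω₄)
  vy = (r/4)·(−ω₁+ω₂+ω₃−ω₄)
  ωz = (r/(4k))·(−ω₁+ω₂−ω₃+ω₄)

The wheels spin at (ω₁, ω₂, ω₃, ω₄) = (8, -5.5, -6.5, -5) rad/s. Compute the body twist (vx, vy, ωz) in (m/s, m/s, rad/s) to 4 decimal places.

k = lx + ly = 0.1 + 0.2 = 0.3000
ω₁+ω₂+ω₃+ω₄ = -9.0000  →  vx = (0.04/4)·-9.0000 = -0.0900
−ω₁+ω₂+ω₃−ω₄ = -15.0000  →  vy = (0.04/4)·-15.0000 = -0.1500
−ω₁+ω₂−ω₃+ω₄ = -12.0000  →  ωz = (0.04/1.2000)·-12.0000 = -0.4000

(-0.0900, -0.1500, -0.4000)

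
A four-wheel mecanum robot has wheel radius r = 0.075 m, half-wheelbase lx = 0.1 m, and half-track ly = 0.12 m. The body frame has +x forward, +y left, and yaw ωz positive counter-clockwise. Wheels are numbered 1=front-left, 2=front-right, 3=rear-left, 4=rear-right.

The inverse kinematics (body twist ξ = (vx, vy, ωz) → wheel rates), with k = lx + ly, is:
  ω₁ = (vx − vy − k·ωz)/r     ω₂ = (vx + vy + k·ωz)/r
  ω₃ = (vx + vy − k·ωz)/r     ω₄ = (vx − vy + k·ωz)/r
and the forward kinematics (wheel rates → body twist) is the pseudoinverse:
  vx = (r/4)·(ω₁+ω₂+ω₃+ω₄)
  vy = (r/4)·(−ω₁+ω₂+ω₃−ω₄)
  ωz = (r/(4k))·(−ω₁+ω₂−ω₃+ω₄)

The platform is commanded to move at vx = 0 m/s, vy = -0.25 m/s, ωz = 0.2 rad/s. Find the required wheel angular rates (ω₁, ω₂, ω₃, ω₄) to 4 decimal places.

(2.7467, -2.7467, -3.9200, 3.9200)

k = lx + ly = 0.1 + 0.12 = 0.2200;  k·ωz = 0.2200·0.2 = 0.0440
ω₁ (FL) = (vx − vy − k·ωz)/r = 0.2060/0.075 = 2.7467
ω₂ (FR) = (vx + vy + k·ωz)/r = -0.2060/0.075 = -2.7467
ω₃ (RL) = (vx + vy − k·ωz)/r = -0.2940/0.075 = -3.9200
ω₄ (RR) = (vx − vy + k·ωz)/r = 0.2940/0.075 = 3.9200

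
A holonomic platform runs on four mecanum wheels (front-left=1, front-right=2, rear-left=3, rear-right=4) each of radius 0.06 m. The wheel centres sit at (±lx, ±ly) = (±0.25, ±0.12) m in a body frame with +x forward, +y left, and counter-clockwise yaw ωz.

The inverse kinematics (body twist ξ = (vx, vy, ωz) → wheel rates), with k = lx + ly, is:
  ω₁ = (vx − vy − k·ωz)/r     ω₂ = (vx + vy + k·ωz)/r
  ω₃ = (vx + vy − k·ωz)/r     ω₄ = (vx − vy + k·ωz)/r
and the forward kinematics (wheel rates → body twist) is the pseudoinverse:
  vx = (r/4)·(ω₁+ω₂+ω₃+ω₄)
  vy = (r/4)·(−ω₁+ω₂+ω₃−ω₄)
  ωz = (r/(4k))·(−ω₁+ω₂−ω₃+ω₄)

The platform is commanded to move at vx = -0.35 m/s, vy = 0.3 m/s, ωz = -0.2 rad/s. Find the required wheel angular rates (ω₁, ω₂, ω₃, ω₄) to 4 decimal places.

k = lx + ly = 0.25 + 0.12 = 0.3700;  k·ωz = 0.3700·-0.2 = -0.0740
ω₁ (FL) = (vx − vy − k·ωz)/r = -0.5760/0.06 = -9.6000
ω₂ (FR) = (vx + vy + k·ωz)/r = -0.1240/0.06 = -2.0667
ω₃ (RL) = (vx + vy − k·ωz)/r = 0.0240/0.06 = 0.4000
ω₄ (RR) = (vx − vy + k·ωz)/r = -0.7240/0.06 = -12.0667

(-9.6000, -2.0667, 0.4000, -12.0667)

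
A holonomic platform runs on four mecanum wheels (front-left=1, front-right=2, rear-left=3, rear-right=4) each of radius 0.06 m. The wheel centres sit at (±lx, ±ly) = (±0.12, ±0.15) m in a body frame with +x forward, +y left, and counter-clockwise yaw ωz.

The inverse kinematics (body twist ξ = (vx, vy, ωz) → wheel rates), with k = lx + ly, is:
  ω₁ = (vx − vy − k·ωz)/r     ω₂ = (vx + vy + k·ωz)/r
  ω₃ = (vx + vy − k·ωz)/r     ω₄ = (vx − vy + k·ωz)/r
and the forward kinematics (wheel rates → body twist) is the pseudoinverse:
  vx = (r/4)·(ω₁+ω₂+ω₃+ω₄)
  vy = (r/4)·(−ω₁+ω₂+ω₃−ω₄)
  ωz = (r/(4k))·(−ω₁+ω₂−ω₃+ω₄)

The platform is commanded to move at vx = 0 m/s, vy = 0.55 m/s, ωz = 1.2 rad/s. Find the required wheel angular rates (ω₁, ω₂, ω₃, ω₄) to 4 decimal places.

k = lx + ly = 0.12 + 0.15 = 0.2700;  k·ωz = 0.2700·1.2 = 0.3240
ω₁ (FL) = (vx − vy − k·ωz)/r = -0.8740/0.06 = -14.5667
ω₂ (FR) = (vx + vy + k·ωz)/r = 0.8740/0.06 = 14.5667
ω₃ (RL) = (vx + vy − k·ωz)/r = 0.2260/0.06 = 3.7667
ω₄ (RR) = (vx − vy + k·ωz)/r = -0.2260/0.06 = -3.7667

(-14.5667, 14.5667, 3.7667, -3.7667)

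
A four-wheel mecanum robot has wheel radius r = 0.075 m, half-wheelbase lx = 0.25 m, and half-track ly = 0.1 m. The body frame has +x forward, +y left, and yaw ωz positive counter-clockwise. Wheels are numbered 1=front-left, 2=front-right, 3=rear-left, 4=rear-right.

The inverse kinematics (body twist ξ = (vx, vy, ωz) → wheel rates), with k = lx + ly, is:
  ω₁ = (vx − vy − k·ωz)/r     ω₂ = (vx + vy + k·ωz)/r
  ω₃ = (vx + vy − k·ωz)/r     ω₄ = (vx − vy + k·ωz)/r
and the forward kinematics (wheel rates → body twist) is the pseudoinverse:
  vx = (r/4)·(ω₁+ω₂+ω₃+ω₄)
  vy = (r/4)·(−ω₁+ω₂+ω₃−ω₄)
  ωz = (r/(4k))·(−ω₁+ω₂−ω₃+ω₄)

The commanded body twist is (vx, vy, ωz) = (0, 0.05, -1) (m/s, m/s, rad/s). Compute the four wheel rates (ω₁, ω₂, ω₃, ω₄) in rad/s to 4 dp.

k = lx + ly = 0.25 + 0.1 = 0.3500;  k·ωz = 0.3500·-1 = -0.3500
ω₁ (FL) = (vx − vy − k·ωz)/r = 0.3000/0.075 = 4.0000
ω₂ (FR) = (vx + vy + k·ωz)/r = -0.3000/0.075 = -4.0000
ω₃ (RL) = (vx + vy − k·ωz)/r = 0.4000/0.075 = 5.3333
ω₄ (RR) = (vx − vy + k·ωz)/r = -0.4000/0.075 = -5.3333

(4.0000, -4.0000, 5.3333, -5.3333)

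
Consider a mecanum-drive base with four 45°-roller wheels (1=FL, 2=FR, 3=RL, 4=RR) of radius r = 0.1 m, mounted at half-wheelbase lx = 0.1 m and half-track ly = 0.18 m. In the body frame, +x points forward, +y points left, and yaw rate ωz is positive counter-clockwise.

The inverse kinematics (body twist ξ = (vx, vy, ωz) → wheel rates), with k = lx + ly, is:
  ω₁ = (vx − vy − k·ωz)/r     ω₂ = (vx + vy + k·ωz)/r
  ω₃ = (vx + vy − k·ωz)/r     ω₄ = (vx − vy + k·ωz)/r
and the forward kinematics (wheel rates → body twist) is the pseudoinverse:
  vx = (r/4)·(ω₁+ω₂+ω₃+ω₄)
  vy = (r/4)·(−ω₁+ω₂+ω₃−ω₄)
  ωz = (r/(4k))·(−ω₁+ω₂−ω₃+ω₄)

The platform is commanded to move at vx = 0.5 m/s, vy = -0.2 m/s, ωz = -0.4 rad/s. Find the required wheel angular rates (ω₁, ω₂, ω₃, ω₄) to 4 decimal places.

k = lx + ly = 0.1 + 0.18 = 0.2800;  k·ωz = 0.2800·-0.4 = -0.1120
ω₁ (FL) = (vx − vy − k·ωz)/r = 0.8120/0.1 = 8.1200
ω₂ (FR) = (vx + vy + k·ωz)/r = 0.1880/0.1 = 1.8800
ω₃ (RL) = (vx + vy − k·ωz)/r = 0.4120/0.1 = 4.1200
ω₄ (RR) = (vx − vy + k·ωz)/r = 0.5880/0.1 = 5.8800

(8.1200, 1.8800, 4.1200, 5.8800)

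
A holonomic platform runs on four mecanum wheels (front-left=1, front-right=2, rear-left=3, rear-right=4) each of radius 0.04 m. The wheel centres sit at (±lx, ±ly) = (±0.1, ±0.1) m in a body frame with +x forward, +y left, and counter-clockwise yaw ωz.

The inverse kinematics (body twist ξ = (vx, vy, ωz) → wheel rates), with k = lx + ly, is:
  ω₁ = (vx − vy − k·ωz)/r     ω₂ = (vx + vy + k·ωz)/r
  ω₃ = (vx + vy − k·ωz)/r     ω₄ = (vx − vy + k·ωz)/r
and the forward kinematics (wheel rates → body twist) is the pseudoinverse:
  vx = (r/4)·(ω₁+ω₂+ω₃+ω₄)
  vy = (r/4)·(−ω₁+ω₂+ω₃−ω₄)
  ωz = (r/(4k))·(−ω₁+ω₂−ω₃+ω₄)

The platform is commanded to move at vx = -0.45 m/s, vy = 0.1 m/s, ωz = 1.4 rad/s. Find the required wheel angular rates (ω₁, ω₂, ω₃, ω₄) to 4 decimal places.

(-20.7500, -1.7500, -15.7500, -6.7500)

k = lx + ly = 0.1 + 0.1 = 0.2000;  k·ωz = 0.2000·1.4 = 0.2800
ω₁ (FL) = (vx − vy − k·ωz)/r = -0.8300/0.04 = -20.7500
ω₂ (FR) = (vx + vy + k·ωz)/r = -0.0700/0.04 = -1.7500
ω₃ (RL) = (vx + vy − k·ωz)/r = -0.6300/0.04 = -15.7500
ω₄ (RR) = (vx − vy + k·ωz)/r = -0.2700/0.04 = -6.7500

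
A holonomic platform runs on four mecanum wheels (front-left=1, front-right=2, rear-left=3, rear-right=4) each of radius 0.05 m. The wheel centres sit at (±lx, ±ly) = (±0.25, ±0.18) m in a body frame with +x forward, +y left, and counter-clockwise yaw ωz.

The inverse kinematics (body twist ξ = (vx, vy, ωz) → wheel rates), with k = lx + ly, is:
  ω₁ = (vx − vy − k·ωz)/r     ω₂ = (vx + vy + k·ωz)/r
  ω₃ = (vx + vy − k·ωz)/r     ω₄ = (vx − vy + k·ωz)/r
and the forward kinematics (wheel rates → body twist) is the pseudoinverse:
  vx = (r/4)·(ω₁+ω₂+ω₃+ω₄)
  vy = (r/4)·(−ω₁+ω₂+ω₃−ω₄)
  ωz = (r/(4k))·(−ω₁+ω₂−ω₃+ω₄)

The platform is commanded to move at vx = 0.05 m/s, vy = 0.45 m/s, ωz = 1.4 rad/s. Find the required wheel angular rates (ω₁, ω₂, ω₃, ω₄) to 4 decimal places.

(-20.0400, 22.0400, -2.0400, 4.0400)

k = lx + ly = 0.25 + 0.18 = 0.4300;  k·ωz = 0.4300·1.4 = 0.6020
ω₁ (FL) = (vx − vy − k·ωz)/r = -1.0020/0.05 = -20.0400
ω₂ (FR) = (vx + vy + k·ωz)/r = 1.1020/0.05 = 22.0400
ω₃ (RL) = (vx + vy − k·ωz)/r = -0.1020/0.05 = -2.0400
ω₄ (RR) = (vx − vy + k·ωz)/r = 0.2020/0.05 = 4.0400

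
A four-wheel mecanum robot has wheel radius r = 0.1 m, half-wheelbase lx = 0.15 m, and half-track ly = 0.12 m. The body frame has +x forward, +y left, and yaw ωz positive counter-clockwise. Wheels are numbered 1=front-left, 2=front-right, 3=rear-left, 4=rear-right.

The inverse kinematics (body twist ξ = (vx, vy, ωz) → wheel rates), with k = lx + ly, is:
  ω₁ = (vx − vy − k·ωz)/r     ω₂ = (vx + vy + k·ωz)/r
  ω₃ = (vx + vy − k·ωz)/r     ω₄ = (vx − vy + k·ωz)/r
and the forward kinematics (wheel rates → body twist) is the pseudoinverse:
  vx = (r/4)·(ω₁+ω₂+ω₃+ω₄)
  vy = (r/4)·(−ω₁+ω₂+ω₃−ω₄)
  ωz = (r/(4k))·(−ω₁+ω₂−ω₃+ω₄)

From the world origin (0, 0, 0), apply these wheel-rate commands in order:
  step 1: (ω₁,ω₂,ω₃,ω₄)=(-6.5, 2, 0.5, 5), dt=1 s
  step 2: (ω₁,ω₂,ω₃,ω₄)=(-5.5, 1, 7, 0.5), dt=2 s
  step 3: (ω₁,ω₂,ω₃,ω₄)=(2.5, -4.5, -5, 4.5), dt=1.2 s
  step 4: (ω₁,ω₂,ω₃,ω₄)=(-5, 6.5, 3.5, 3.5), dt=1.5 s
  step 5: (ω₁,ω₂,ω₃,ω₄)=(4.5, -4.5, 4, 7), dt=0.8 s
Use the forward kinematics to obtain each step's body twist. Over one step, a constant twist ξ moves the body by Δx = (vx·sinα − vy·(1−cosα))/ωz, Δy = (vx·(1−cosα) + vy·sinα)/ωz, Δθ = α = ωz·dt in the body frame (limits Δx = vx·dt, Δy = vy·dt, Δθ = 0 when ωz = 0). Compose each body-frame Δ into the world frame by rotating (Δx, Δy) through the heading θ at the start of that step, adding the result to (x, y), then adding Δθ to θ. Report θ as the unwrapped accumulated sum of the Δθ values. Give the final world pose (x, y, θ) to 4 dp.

step 1: ξ=(vx,vy,ωz)=(0.0250, 0.1000, 1.2037), dt=1.0 → body Δ=(-0.0339, 0.0909, 1.2037) → world pose (-0.0339, 0.0909, 1.2037)
step 2: ξ=(vx,vy,ωz)=(0.0750, 0.3250, 0.0000), dt=2.0 → body Δ=(0.1500, 0.6500, 0.0000) → world pose (-0.5867, 0.4642, 1.2037)
step 3: ξ=(vx,vy,ωz)=(-0.0625, -0.4125, 0.2315), dt=1.2 → body Δ=(-0.0057, -0.4990, 0.2778) → world pose (-0.1230, 0.2797, 1.4815)
step 4: ξ=(vx,vy,ωz)=(0.2125, 0.2875, 1.0648), dt=1.5 → body Δ=(-0.0776, 0.4747, 1.5972) → world pose (-0.6028, 0.2447, 3.0787)
step 5: ξ=(vx,vy,ωz)=(0.2750, -0.3000, -0.5556), dt=0.8 → body Δ=(0.1604, -0.2803, -0.4444) → world pose (-0.7452, 0.5345, 2.6343)

(-0.7452, 0.5345, 2.6343)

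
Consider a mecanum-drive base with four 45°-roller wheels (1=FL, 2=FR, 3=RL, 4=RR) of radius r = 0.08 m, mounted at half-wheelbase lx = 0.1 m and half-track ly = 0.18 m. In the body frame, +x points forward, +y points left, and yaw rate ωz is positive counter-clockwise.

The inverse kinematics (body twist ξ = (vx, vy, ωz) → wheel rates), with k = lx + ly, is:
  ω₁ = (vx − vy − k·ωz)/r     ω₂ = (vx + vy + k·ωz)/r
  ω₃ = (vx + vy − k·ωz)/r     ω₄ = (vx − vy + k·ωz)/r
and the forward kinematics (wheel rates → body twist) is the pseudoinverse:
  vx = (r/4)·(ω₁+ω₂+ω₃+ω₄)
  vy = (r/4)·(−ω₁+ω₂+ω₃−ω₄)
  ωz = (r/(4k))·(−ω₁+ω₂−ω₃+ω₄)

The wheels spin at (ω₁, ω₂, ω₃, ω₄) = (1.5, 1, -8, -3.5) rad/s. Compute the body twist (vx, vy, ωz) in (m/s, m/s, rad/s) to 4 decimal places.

(-0.1800, -0.1000, 0.2857)

k = lx + ly = 0.1 + 0.18 = 0.2800
ω₁+ω₂+ω₃+ω₄ = -9.0000  →  vx = (0.08/4)·-9.0000 = -0.1800
−ω₁+ω₂+ω₃−ω₄ = -5.0000  →  vy = (0.08/4)·-5.0000 = -0.1000
−ω₁+ω₂−ω₃+ω₄ = 4.0000  →  ωz = (0.08/1.1200)·4.0000 = 0.2857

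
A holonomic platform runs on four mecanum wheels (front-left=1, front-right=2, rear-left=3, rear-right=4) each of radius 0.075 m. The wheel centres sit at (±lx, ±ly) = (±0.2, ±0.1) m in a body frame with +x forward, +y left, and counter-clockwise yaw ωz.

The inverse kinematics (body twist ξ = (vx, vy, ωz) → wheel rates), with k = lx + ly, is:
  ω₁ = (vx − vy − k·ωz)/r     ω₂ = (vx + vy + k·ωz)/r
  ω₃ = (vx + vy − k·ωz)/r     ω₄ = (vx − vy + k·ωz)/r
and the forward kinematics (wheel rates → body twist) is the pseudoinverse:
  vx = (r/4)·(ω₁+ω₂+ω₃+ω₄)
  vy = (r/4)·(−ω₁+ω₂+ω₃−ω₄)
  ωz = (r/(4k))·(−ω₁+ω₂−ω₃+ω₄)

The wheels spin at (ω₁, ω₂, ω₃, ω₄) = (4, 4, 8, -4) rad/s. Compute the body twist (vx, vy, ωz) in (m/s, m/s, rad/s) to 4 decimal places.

k = lx + ly = 0.2 + 0.1 = 0.3000
ω₁+ω₂+ω₃+ω₄ = 12.0000  →  vx = (0.075/4)·12.0000 = 0.2250
−ω₁+ω₂+ω₃−ω₄ = 12.0000  →  vy = (0.075/4)·12.0000 = 0.2250
−ω₁+ω₂−ω₃+ω₄ = -12.0000  →  ωz = (0.075/1.2000)·-12.0000 = -0.7500

(0.2250, 0.2250, -0.7500)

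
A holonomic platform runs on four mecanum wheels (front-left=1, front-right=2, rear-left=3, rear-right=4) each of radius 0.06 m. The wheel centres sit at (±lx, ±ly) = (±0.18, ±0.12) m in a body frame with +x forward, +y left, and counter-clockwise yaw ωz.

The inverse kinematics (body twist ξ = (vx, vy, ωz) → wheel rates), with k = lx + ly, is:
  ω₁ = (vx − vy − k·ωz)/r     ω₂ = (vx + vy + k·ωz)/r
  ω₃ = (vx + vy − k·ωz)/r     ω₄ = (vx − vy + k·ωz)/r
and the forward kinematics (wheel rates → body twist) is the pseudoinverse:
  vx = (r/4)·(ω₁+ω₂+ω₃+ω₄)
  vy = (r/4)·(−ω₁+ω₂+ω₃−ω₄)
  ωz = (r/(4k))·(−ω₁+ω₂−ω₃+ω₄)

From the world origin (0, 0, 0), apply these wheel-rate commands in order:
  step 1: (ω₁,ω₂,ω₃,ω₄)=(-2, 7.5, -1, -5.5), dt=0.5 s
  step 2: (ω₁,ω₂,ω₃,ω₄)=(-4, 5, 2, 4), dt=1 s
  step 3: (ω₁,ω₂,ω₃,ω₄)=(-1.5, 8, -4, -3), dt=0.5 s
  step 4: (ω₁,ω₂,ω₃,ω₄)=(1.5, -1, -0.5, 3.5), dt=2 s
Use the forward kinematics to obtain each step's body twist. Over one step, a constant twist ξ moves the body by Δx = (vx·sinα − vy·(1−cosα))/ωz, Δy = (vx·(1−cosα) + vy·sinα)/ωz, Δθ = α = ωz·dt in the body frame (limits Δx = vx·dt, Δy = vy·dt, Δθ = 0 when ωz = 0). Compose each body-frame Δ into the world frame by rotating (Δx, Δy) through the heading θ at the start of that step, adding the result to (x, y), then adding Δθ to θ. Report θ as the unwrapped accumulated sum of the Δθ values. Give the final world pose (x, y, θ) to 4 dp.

(0.2134, 0.2672, 1.0875)

step 1: ξ=(vx,vy,ωz)=(-0.0150, 0.2100, 0.2500), dt=0.5 → body Δ=(-0.0140, 0.1043, 0.1250) → world pose (-0.0140, 0.1043, 0.1250)
step 2: ξ=(vx,vy,ωz)=(0.1050, 0.1050, 0.5500), dt=1.0 → body Δ=(0.0716, 0.1279, 0.5500) → world pose (0.0411, 0.2401, 0.6750)
step 3: ξ=(vx,vy,ωz)=(-0.0075, 0.1275, 0.5250), dt=0.5 → body Δ=(-0.0120, 0.0625, 0.2625) → world pose (-0.0074, 0.2814, 0.9375)
step 4: ξ=(vx,vy,ωz)=(0.0525, -0.0975, 0.0750), dt=2.0 → body Δ=(0.1192, -0.1864, 0.1500) → world pose (0.2134, 0.2672, 1.0875)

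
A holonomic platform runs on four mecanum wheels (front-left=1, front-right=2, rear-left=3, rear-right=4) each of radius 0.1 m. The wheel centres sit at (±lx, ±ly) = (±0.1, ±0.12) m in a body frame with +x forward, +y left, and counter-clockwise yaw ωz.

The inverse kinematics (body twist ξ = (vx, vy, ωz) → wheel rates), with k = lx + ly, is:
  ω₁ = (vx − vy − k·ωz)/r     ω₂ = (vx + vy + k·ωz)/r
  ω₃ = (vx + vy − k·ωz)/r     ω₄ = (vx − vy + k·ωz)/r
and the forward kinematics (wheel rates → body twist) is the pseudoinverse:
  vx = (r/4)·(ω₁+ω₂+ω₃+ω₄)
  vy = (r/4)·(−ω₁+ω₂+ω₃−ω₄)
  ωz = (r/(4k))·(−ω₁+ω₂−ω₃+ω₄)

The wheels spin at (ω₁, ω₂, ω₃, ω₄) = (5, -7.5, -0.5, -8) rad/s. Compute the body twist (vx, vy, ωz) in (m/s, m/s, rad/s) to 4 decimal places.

(-0.2750, -0.1250, -2.2727)

k = lx + ly = 0.1 + 0.12 = 0.2200
ω₁+ω₂+ω₃+ω₄ = -11.0000  →  vx = (0.1/4)·-11.0000 = -0.2750
−ω₁+ω₂+ω₃−ω₄ = -5.0000  →  vy = (0.1/4)·-5.0000 = -0.1250
−ω₁+ω₂−ω₃+ω₄ = -20.0000  →  ωz = (0.1/0.8800)·-20.0000 = -2.2727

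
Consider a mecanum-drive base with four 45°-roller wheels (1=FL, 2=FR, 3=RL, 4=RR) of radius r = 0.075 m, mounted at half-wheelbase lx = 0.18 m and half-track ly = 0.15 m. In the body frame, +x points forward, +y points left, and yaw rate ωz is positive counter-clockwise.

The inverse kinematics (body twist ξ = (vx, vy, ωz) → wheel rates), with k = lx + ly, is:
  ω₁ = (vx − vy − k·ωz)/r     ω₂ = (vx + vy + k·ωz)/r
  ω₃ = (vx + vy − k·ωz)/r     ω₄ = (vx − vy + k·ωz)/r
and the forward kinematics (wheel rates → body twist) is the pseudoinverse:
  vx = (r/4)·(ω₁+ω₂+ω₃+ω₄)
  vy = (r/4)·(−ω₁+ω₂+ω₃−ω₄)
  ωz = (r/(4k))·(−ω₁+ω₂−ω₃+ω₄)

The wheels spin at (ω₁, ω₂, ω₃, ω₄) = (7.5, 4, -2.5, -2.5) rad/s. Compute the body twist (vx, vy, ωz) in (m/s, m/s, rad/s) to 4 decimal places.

k = lx + ly = 0.18 + 0.15 = 0.3300
ω₁+ω₂+ω₃+ω₄ = 6.5000  →  vx = (0.075/4)·6.5000 = 0.1219
−ω₁+ω₂+ω₃−ω₄ = -3.5000  →  vy = (0.075/4)·-3.5000 = -0.0656
−ω₁+ω₂−ω₃+ω₄ = -3.5000  →  ωz = (0.075/1.3200)·-3.5000 = -0.1989

(0.1219, -0.0656, -0.1989)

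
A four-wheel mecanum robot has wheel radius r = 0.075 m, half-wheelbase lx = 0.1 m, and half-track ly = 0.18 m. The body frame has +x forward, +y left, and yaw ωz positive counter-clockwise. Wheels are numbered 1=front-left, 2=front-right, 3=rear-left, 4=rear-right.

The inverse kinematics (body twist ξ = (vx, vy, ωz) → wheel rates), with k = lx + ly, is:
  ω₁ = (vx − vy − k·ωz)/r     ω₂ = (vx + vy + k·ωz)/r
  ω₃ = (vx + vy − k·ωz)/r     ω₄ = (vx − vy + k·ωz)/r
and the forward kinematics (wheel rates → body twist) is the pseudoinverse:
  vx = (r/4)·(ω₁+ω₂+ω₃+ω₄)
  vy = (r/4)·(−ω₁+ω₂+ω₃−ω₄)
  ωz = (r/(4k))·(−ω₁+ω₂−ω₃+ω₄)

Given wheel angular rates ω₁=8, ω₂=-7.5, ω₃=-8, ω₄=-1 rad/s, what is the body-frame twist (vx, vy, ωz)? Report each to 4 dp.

(-0.1594, -0.4219, -0.5692)

k = lx + ly = 0.1 + 0.18 = 0.2800
ω₁+ω₂+ω₃+ω₄ = -8.5000  →  vx = (0.075/4)·-8.5000 = -0.1594
−ω₁+ω₂+ω₃−ω₄ = -22.5000  →  vy = (0.075/4)·-22.5000 = -0.4219
−ω₁+ω₂−ω₃+ω₄ = -8.5000  →  ωz = (0.075/1.1200)·-8.5000 = -0.5692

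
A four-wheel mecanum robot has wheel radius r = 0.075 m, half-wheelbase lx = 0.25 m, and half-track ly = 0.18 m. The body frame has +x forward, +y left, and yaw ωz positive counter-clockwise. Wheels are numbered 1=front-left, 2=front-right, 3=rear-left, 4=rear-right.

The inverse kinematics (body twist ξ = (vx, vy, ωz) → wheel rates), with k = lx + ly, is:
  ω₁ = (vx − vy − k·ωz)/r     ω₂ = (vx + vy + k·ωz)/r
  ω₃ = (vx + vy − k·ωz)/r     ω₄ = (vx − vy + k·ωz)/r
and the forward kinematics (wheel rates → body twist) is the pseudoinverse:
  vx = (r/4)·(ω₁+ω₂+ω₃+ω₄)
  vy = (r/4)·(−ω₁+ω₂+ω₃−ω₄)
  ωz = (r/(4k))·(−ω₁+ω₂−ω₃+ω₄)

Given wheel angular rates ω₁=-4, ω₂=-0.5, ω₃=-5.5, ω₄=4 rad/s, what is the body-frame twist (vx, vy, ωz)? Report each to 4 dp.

k = lx + ly = 0.25 + 0.18 = 0.4300
ω₁+ω₂+ω₃+ω₄ = -6.0000  →  vx = (0.075/4)·-6.0000 = -0.1125
−ω₁+ω₂+ω₃−ω₄ = -6.0000  →  vy = (0.075/4)·-6.0000 = -0.1125
−ω₁+ω₂−ω₃+ω₄ = 13.0000  →  ωz = (0.075/1.7200)·13.0000 = 0.5669

(-0.1125, -0.1125, 0.5669)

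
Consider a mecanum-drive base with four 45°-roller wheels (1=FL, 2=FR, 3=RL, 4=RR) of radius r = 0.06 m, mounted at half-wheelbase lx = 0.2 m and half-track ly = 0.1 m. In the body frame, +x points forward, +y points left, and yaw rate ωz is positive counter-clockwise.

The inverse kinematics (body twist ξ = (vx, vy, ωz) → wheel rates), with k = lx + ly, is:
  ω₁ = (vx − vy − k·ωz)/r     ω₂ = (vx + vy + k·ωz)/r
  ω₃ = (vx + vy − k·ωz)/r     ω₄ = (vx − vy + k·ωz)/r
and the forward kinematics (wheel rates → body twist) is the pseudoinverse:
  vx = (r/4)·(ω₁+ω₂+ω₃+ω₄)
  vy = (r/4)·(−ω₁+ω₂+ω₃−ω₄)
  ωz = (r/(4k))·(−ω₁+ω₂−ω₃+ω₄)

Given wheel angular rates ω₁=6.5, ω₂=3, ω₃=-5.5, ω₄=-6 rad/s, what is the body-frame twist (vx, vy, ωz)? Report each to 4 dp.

(-0.0300, -0.0450, -0.2000)

k = lx + ly = 0.2 + 0.1 = 0.3000
ω₁+ω₂+ω₃+ω₄ = -2.0000  →  vx = (0.06/4)·-2.0000 = -0.0300
−ω₁+ω₂+ω₃−ω₄ = -3.0000  →  vy = (0.06/4)·-3.0000 = -0.0450
−ω₁+ω₂−ω₃+ω₄ = -4.0000  →  ωz = (0.06/1.2000)·-4.0000 = -0.2000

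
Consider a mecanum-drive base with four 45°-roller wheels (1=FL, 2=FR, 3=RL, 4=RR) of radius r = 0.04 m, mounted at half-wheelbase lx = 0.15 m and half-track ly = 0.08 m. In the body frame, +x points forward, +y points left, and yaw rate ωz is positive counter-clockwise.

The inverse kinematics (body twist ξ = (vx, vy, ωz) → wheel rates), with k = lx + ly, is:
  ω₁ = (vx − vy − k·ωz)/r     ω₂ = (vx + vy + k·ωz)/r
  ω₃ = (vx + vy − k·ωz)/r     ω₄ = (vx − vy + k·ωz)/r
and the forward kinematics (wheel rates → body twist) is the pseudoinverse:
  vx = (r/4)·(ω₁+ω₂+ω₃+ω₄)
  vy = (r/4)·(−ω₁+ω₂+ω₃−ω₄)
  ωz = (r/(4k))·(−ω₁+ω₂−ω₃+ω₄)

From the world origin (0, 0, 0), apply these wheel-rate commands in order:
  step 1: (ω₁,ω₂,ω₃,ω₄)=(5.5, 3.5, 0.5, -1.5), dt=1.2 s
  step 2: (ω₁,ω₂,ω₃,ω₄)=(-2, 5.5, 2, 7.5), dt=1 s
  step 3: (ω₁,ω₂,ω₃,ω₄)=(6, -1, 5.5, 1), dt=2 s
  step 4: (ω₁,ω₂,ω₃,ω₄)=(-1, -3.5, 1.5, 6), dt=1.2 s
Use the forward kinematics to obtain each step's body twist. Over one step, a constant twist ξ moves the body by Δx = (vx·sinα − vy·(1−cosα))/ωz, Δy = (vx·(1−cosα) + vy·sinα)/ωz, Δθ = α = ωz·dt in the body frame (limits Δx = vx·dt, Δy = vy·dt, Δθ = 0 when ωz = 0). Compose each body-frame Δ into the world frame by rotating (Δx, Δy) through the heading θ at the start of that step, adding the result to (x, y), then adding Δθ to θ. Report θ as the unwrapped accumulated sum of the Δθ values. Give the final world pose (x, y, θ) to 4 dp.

step 1: ξ=(vx,vy,ωz)=(0.0800, 0.0000, -0.1739), dt=1.2 → body Δ=(0.0953, -0.0100, -0.2087) → world pose (0.0953, -0.0100, -0.2087)
step 2: ξ=(vx,vy,ωz)=(0.1300, 0.0200, 0.5652), dt=1.0 → body Δ=(0.1177, 0.0547, 0.5652) → world pose (0.2218, 0.0192, 0.3565)
step 3: ξ=(vx,vy,ωz)=(0.1150, -0.0250, -0.5000), dt=2.0 → body Δ=(0.1706, -0.1478, -1.0000) → world pose (0.4332, -0.0598, -0.6435)
step 4: ξ=(vx,vy,ωz)=(0.0300, -0.0700, 0.0870), dt=1.2 → body Δ=(0.0403, -0.0820, 0.1043) → world pose (0.4163, -0.1496, -0.5391)

(0.4163, -0.1496, -0.5391)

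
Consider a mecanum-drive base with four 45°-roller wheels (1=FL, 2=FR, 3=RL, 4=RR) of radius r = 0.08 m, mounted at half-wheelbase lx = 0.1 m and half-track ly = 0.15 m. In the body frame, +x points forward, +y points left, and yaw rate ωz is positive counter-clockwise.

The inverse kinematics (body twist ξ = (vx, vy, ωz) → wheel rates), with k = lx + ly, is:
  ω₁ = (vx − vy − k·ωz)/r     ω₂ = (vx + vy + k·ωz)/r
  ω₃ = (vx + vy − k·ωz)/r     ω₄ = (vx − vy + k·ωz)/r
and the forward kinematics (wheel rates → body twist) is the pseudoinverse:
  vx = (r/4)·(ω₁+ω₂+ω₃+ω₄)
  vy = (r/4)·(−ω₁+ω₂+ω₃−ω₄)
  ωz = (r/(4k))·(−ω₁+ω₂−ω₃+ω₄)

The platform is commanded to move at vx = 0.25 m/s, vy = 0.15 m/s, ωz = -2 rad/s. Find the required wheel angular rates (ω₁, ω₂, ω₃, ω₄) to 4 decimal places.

k = lx + ly = 0.1 + 0.15 = 0.2500;  k·ωz = 0.2500·-2 = -0.5000
ω₁ (FL) = (vx − vy − k·ωz)/r = 0.6000/0.08 = 7.5000
ω₂ (FR) = (vx + vy + k·ωz)/r = -0.1000/0.08 = -1.2500
ω₃ (RL) = (vx + vy − k·ωz)/r = 0.9000/0.08 = 11.2500
ω₄ (RR) = (vx − vy + k·ωz)/r = -0.4000/0.08 = -5.0000

(7.5000, -1.2500, 11.2500, -5.0000)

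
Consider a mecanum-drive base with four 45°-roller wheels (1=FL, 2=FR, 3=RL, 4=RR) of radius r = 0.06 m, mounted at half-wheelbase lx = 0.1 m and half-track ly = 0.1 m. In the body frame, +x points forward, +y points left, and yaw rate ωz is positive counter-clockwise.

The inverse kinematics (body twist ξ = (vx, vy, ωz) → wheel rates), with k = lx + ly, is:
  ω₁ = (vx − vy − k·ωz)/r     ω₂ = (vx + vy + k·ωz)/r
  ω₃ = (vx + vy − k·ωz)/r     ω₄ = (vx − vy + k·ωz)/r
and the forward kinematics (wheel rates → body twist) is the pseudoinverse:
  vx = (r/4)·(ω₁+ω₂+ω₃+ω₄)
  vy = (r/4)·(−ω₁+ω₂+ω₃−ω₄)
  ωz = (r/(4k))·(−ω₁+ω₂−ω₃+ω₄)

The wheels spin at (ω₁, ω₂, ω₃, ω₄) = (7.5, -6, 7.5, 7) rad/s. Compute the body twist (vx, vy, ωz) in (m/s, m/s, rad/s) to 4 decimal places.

(0.2400, -0.1950, -1.0500)

k = lx + ly = 0.1 + 0.1 = 0.2000
ω₁+ω₂+ω₃+ω₄ = 16.0000  →  vx = (0.06/4)·16.0000 = 0.2400
−ω₁+ω₂+ω₃−ω₄ = -13.0000  →  vy = (0.06/4)·-13.0000 = -0.1950
−ω₁+ω₂−ω₃+ω₄ = -14.0000  →  ωz = (0.06/0.8000)·-14.0000 = -1.0500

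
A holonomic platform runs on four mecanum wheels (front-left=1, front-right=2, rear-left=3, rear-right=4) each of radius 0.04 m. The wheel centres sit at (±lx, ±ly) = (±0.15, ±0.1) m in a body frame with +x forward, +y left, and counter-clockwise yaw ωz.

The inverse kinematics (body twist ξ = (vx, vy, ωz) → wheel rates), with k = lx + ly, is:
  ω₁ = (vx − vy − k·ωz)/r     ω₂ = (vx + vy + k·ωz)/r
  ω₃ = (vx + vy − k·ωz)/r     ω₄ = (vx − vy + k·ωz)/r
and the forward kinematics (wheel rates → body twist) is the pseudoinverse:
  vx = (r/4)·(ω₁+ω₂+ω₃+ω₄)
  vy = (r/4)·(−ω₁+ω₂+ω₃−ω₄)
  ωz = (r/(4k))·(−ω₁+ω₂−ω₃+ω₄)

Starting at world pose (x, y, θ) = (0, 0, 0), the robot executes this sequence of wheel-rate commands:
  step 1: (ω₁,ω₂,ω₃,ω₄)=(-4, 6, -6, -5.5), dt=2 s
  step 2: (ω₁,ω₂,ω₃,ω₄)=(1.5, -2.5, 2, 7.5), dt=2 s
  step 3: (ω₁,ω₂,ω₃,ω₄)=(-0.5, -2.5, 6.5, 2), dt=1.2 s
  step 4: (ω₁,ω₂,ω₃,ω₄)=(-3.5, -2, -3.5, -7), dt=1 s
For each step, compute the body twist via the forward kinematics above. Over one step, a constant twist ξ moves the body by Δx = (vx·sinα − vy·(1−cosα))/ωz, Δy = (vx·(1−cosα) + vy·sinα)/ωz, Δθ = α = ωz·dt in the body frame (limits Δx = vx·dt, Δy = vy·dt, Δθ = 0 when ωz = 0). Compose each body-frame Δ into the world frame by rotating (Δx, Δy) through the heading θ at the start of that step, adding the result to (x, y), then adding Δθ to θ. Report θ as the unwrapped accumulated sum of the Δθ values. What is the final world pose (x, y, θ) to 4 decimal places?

(-0.1250, 0.1260, 0.5680)

step 1: ξ=(vx,vy,ωz)=(-0.0950, 0.0950, 0.4200), dt=2.0 → body Δ=(-0.2436, 0.0932, 0.8400) → world pose (-0.2436, 0.0932, 0.8400)
step 2: ξ=(vx,vy,ωz)=(0.0850, -0.0950, 0.0600), dt=2.0 → body Δ=(0.1810, -0.1794, 0.1200) → world pose (0.0107, 0.1083, 0.9600)
step 3: ξ=(vx,vy,ωz)=(0.0550, 0.0250, -0.2600), dt=1.2 → body Δ=(0.0696, 0.0193, -0.3120) → world pose (0.0348, 0.1763, 0.6480)
step 4: ξ=(vx,vy,ωz)=(-0.1600, 0.0500, -0.0800), dt=1.0 → body Δ=(-0.1578, 0.0563, -0.0800) → world pose (-0.1250, 0.1260, 0.5680)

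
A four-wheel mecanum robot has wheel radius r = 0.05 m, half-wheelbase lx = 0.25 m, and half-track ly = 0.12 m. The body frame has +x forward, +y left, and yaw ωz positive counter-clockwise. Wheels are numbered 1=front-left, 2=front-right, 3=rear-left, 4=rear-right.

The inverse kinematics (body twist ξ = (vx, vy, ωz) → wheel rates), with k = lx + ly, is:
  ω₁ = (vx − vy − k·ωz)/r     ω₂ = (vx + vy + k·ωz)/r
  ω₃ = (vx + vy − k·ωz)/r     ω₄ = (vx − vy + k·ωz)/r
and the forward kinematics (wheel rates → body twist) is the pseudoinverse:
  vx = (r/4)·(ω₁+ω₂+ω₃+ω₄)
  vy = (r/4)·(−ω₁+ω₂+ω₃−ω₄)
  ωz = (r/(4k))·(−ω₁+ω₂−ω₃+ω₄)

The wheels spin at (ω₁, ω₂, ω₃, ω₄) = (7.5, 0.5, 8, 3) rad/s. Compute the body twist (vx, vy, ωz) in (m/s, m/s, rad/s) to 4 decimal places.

(0.2375, -0.0250, -0.4054)

k = lx + ly = 0.25 + 0.12 = 0.3700
ω₁+ω₂+ω₃+ω₄ = 19.0000  →  vx = (0.05/4)·19.0000 = 0.2375
−ω₁+ω₂+ω₃−ω₄ = -2.0000  →  vy = (0.05/4)·-2.0000 = -0.0250
−ω₁+ω₂−ω₃+ω₄ = -12.0000  →  ωz = (0.05/1.4800)·-12.0000 = -0.4054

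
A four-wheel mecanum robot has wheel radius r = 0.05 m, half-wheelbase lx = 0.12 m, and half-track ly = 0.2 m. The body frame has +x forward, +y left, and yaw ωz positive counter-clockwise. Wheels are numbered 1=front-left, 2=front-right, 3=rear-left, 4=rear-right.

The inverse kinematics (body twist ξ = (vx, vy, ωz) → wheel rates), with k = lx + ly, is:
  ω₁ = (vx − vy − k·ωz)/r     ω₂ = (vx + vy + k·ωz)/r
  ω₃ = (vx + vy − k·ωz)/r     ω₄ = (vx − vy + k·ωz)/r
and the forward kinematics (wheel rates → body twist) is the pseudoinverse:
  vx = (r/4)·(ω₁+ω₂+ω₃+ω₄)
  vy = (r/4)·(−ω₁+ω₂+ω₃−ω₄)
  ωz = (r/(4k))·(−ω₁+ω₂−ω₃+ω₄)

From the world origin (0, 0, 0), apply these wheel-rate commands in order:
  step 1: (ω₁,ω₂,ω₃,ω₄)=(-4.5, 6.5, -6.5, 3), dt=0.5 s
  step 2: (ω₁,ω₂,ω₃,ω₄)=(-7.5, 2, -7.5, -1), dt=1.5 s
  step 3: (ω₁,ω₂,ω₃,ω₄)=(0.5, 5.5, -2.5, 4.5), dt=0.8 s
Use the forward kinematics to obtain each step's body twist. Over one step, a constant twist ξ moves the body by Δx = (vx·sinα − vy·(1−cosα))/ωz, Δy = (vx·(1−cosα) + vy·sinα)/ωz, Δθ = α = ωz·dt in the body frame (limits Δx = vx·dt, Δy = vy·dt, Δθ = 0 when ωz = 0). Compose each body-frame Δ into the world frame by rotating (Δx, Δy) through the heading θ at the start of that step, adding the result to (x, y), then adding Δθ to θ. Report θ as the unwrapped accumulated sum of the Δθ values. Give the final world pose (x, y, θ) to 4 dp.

(-0.1922, -0.0724, 1.7129)

step 1: ξ=(vx,vy,ωz)=(-0.0187, 0.0187, 0.8008), dt=0.5 → body Δ=(-0.0110, 0.0073, 0.4004) → world pose (-0.0110, 0.0073, 0.4004)
step 2: ξ=(vx,vy,ωz)=(-0.1750, 0.0375, 0.6250), dt=1.5 → body Δ=(-0.2502, -0.0659, 0.9375) → world pose (-0.2157, -0.1510, 1.3379)
step 3: ξ=(vx,vy,ωz)=(0.1000, -0.0250, 0.4688), dt=0.8 → body Δ=(0.0818, -0.0047, 0.3750) → world pose (-0.1922, -0.0724, 1.7129)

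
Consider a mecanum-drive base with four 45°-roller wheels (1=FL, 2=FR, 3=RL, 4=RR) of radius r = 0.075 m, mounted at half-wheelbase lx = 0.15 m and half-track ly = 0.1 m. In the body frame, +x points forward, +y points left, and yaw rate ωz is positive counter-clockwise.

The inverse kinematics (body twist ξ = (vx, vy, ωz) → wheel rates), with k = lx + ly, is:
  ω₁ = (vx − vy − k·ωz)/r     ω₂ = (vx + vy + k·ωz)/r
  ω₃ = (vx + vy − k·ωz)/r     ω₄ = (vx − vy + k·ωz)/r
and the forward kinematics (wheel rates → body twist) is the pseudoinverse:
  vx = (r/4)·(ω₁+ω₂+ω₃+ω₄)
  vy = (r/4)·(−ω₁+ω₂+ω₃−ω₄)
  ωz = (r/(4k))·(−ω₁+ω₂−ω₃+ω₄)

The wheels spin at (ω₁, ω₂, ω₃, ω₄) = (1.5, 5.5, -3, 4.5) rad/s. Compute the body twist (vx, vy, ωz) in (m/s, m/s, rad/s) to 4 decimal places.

k = lx + ly = 0.15 + 0.1 = 0.2500
ω₁+ω₂+ω₃+ω₄ = 8.5000  →  vx = (0.075/4)·8.5000 = 0.1594
−ω₁+ω₂+ω₃−ω₄ = -3.5000  →  vy = (0.075/4)·-3.5000 = -0.0656
−ω₁+ω₂−ω₃+ω₄ = 11.5000  →  ωz = (0.075/1.0000)·11.5000 = 0.8625

(0.1594, -0.0656, 0.8625)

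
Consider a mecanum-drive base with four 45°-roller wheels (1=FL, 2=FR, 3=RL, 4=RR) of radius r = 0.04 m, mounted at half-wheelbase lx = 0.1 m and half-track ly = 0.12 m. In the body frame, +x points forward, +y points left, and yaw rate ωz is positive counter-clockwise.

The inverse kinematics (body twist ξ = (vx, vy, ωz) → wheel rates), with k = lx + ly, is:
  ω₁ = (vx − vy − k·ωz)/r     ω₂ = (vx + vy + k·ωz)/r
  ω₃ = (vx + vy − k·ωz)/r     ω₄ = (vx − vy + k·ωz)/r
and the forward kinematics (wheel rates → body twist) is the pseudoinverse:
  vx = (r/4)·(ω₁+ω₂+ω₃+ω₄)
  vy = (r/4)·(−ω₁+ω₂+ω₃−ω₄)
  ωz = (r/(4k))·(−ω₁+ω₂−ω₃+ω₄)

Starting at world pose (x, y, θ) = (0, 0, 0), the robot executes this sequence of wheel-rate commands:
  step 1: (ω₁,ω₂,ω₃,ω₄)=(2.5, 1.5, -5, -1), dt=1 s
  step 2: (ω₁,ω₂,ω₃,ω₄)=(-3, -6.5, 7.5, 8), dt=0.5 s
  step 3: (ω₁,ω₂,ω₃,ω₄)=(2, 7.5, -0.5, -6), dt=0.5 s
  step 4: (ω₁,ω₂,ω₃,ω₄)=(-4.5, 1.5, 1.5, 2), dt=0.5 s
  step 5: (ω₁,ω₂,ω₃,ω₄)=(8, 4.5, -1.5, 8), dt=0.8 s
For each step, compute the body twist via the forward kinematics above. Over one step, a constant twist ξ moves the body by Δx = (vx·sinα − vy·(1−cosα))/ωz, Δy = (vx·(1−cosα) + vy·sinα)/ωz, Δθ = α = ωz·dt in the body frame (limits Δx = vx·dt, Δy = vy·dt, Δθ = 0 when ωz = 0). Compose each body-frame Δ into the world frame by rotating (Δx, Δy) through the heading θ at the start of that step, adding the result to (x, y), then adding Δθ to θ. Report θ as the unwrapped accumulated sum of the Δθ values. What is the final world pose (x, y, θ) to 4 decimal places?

step 1: ξ=(vx,vy,ωz)=(-0.0200, -0.0500, 0.1364), dt=1.0 → body Δ=(-0.0165, -0.0512, 0.1364) → world pose (-0.0165, -0.0512, 0.1364)
step 2: ξ=(vx,vy,ωz)=(0.0600, -0.0400, -0.1364), dt=0.5 → body Δ=(0.0293, -0.0210, -0.0682) → world pose (0.0153, -0.0680, 0.0682)
step 3: ξ=(vx,vy,ωz)=(0.0300, 0.1100, 0.0000), dt=0.5 → body Δ=(0.0150, 0.0550, 0.0000) → world pose (0.0266, -0.0121, 0.0682)
step 4: ξ=(vx,vy,ωz)=(0.0050, 0.0550, 0.2955), dt=0.5 → body Δ=(0.0005, 0.0276, 0.1477) → world pose (0.0251, 0.0154, 0.2159)
step 5: ξ=(vx,vy,ωz)=(0.1900, -0.1300, 0.2727), dt=0.8 → body Δ=(0.1621, -0.0867, 0.2182) → world pose (0.2020, -0.0345, 0.4341)

(0.2020, -0.0345, 0.4341)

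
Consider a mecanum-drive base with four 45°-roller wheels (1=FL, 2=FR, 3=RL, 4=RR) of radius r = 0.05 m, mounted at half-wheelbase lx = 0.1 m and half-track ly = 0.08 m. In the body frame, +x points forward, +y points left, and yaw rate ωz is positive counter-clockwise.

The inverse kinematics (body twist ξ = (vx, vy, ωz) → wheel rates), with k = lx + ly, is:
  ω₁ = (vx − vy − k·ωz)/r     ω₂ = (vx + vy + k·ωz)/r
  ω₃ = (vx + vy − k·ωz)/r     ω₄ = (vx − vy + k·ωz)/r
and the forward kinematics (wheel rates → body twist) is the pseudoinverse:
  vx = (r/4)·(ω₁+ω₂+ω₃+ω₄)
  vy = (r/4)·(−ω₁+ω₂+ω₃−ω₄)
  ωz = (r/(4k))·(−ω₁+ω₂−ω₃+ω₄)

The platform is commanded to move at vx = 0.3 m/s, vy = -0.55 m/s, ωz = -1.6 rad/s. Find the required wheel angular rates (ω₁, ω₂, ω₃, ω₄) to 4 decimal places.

(22.7600, -10.7600, 0.7600, 11.2400)

k = lx + ly = 0.1 + 0.08 = 0.1800;  k·ωz = 0.1800·-1.6 = -0.2880
ω₁ (FL) = (vx − vy − k·ωz)/r = 1.1380/0.05 = 22.7600
ω₂ (FR) = (vx + vy + k·ωz)/r = -0.5380/0.05 = -10.7600
ω₃ (RL) = (vx + vy − k·ωz)/r = 0.0380/0.05 = 0.7600
ω₄ (RR) = (vx − vy + k·ωz)/r = 0.5620/0.05 = 11.2400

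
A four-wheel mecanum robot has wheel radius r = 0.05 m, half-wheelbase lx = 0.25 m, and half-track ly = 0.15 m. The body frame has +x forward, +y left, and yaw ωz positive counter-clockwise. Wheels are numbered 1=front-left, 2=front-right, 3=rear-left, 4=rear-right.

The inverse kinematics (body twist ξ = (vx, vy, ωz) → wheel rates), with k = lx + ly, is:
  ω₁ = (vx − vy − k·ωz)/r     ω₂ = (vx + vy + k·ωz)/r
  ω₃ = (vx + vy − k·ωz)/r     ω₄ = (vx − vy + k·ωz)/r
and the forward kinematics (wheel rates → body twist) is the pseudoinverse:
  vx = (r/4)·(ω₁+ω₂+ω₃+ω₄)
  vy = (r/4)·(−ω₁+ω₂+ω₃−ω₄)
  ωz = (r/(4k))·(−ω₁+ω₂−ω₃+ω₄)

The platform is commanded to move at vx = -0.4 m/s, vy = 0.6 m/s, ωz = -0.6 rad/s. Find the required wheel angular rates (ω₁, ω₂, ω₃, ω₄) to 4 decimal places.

(-15.2000, -0.8000, 8.8000, -24.8000)

k = lx + ly = 0.25 + 0.15 = 0.4000;  k·ωz = 0.4000·-0.6 = -0.2400
ω₁ (FL) = (vx − vy − k·ωz)/r = -0.7600/0.05 = -15.2000
ω₂ (FR) = (vx + vy + k·ωz)/r = -0.0400/0.05 = -0.8000
ω₃ (RL) = (vx + vy − k·ωz)/r = 0.4400/0.05 = 8.8000
ω₄ (RR) = (vx − vy + k·ωz)/r = -1.2400/0.05 = -24.8000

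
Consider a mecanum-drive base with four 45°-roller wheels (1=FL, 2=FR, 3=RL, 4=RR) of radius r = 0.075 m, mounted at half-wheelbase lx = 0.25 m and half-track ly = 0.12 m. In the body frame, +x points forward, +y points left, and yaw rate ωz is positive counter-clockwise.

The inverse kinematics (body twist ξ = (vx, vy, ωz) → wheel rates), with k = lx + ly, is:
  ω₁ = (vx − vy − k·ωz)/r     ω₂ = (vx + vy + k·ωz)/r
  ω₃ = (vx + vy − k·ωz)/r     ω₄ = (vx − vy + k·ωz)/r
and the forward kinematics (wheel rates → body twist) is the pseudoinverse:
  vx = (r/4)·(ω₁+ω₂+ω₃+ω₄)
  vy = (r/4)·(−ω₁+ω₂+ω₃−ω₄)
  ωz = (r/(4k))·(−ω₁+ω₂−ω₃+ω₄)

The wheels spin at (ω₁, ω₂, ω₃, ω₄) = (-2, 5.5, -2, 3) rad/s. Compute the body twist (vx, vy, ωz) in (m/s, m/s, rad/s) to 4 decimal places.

k = lx + ly = 0.25 + 0.12 = 0.3700
ω₁+ω₂+ω₃+ω₄ = 4.5000  →  vx = (0.075/4)·4.5000 = 0.0844
−ω₁+ω₂+ω₃−ω₄ = 2.5000  →  vy = (0.075/4)·2.5000 = 0.0469
−ω₁+ω₂−ω₃+ω₄ = 12.5000  →  ωz = (0.075/1.4800)·12.5000 = 0.6334

(0.0844, 0.0469, 0.6334)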